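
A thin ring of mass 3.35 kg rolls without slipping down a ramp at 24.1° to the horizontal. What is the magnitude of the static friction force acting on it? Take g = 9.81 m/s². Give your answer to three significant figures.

f ≈ 6.71 N

Here I = MR², so the shape factor k = I/(MR²) = 1.
Newton's second law down the slope: Mg sinθ − f = Ma. The torque equation fR = Iα (with α = a/R) gives f = kMa.
Combining, a = g sinθ/(1+k) and f = kMa = kMg sinθ/(1+k).
f = 1 × 3.35 × 9.81 × sin24.1° / 2 ≈ 6.71 N.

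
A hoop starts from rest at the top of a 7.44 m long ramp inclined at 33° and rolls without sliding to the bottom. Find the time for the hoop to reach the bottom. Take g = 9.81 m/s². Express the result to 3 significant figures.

The moment of inertia is MR², giving k ≡ I/(MR²) = 1.
Translational: Mg sinθ − f = Ma. Rotational about the CM: fR = Iα = kMRa, so f = kMa.
Hence a = g sinθ/(1+k) = 9.81×sin33°/2 = 2.671 m/s².
With constant a from rest, t = √(2L/a) = √(2·7.44/2.671) ≈ 2.36 s.

t ≈ 2.36 s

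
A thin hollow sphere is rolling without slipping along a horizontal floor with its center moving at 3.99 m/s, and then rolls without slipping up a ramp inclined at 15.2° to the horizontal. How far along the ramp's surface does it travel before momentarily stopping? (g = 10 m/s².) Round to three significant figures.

d ≈ 5.06 m

Here I = (2/3)MR², so the shape factor k = I/(MR²) = 2/3.
Rolling without slipping gives ω = v/R, so the total kinetic energy is ½Mv² + ½Iω² = ½(1+k)Mv² = (5/6)Mv².
Setting this equal to Mgh gives the vertical rise h = (1+k)v₀²/(2g) = 1.667×3.99²/(2×10) = 1.327 m.
The distance along the slope is d = h/sinθ = 1.327/sin15.2° ≈ 5.06 m.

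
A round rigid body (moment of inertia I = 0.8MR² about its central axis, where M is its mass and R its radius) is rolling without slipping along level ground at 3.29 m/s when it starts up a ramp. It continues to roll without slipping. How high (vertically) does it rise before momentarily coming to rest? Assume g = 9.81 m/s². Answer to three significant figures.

h ≈ 0.993 m

For this body I = 0.8MR², i.e. k = I/(MR²) = 0.8.
Rolling without slipping gives ω = v/R, so the total kinetic energy is ½Mv² + ½Iω² = ½(1+k)Mv² = (9/10)Mv².
At the top the kinetic energy is zero, so (9/10)Mv₀² = Mgh.
Thus h = (1+k)v₀²/(2g) = 1.8 × 3.29² / (2 × 9.81) ≈ 0.993 m.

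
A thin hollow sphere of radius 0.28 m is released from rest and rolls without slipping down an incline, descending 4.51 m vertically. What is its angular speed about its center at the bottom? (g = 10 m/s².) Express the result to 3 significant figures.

ω ≈ 26.3 rad/s

For this body I = (2/3)MR², i.e. k = I/(MR²) = 2/3.
Since it rolls without slipping, ω = v/R and KE = ½Mv² + ½Iω² = ½(1+k)Mv² = (5/6)Mv².
Energy conservation Mgh = ½(1+k)Mv² gives v = √(2gh/(1+k)) = √(2 × 10 × 4.51 / 1.667) = 7.357 m/s.
The angular speed follows from ω = v/R = 7.357/0.28 ≈ 26.3 rad/s.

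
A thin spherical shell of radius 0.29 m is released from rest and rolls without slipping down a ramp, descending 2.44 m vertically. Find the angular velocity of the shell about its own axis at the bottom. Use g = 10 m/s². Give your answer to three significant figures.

The moment of inertia is (2/3)MR², giving k ≡ I/(MR²) = 2/3.
Since it rolls without slipping, ω = v/R and KE = ½Mv² + ½Iω² = ½(1+k)Mv² = (5/6)Mv².
Energy conservation Mgh = ½(1+k)Mv² gives v = √(2gh/(1+k)) = √(2 × 10 × 2.44 / 1.667) = 5.411 m/s.
The angular speed follows from ω = v/R = 5.411/0.29 ≈ 18.7 rad/s.

ω ≈ 18.7 rad/s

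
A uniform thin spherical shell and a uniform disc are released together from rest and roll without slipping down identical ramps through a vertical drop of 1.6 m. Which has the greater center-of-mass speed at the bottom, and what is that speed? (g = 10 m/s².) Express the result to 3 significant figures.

the uniform disc, at v ≈ 4.62 m/s

For rolling without slipping, Mgh = ½(1+k)Mv² where k = I/(MR²), so v = √(2gh/(1+k)).
Uniform thin spherical shell: k = 2/3, giving v = √(2×10×1.6/1.667) = 4.382 m/s.
Uniform disc: k = 0.5, giving v = √(2×10×1.6/1.5) = 4.619 m/s.
The smaller k wins: the uniform disc, at ≈ 4.62 m/s.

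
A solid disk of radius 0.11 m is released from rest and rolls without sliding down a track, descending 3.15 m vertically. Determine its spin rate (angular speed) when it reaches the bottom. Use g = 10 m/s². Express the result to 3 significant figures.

With I = (1/2)MR², the ratio k = I/(MR²) is 0.5.
Since it rolls without slipping, ω = v/R and KE = ½Mv² + ½Iω² = ½(1+k)Mv² = (3/4)Mv².
Energy conservation Mgh = ½(1+k)Mv² gives v = √(2gh/(1+k)) = √(2 × 10 × 3.15 / 1.5) = 6.481 m/s.
The angular speed follows from ω = v/R = 6.481/0.11 ≈ 58.9 rad/s.

ω ≈ 58.9 rad/s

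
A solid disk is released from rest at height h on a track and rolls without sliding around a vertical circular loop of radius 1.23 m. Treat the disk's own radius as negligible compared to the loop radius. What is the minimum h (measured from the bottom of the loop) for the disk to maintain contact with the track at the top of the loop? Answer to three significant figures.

h_min ≈ 3.38 m

For this body I = (1/2)MR², i.e. k = I/(MR²) = 0.5.
At the top of the loop, the minimum-contact condition is Mg = Mv_top²/r, so v_top² = gr.
With ω = v/R, the kinetic energy at speed v is ½(1+k)Mv² = (3/4)Mv².
Energy conservation from release (height h) to the top (height 2r): Mgh = Mg(2r) + (3/4)M·gr.
Thus h_min = 2r + (1+k)r/2 = r(2 + 1.5/2) = 1.23 × 2.75 ≈ 3.38 m.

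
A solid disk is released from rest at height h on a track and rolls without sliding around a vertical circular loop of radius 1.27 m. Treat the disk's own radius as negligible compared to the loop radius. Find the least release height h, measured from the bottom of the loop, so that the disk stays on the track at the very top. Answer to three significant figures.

For this body I = (1/2)MR², i.e. k = I/(MR²) = 0.5.
At the top of the loop, the minimum-contact condition is Mg = Mv_top²/r, so v_top² = gr.
With ω = v/R, the kinetic energy at speed v is ½(1+k)Mv² = (3/4)Mv².
Energy conservation from release (height h) to the top (height 2r): Mgh = Mg(2r) + (3/4)M·gr.
Thus h_min = 2r + (1+k)r/2 = r(2 + 1.5/2) = 1.27 × 2.75 ≈ 3.49 m.

h_min ≈ 3.49 m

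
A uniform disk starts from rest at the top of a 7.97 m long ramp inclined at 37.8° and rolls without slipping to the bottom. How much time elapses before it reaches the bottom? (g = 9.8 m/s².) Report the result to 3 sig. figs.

t ≈ 2.00 s

The moment of inertia is (1/2)MR², giving k ≡ I/(MR²) = 0.5.
Along the incline Mg sinθ − f = Ma, and torque about the center fR = Iα = kMR²(a/R) gives f = kMa.
Hence a = g sinθ/(1+k) = 9.8×sin37.8°/1.5 = 4.004 m/s².
With constant a from rest, t = √(2L/a) = √(2·7.97/4.004) ≈ 2.00 s.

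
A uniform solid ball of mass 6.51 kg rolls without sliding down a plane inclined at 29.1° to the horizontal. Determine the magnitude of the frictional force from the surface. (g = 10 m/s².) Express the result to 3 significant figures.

With I = (2/5)MR², the ratio k = I/(MR²) is 0.4.
Newton's second law down the slope: Mg sinθ − f = Ma. The torque equation fR = Iα (with α = a/R) gives f = kMa.
Combining, a = g sinθ/(1+k) and f = kMa = kMg sinθ/(1+k).
f = 0.4 × 6.51 × 10 × sin29.1° / 1.4 ≈ 9.05 N.

f ≈ 9.05 N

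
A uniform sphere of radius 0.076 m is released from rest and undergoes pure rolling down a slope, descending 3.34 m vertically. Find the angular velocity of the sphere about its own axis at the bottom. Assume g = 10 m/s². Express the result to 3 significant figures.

ω ≈ 90.9 rad/s

For this body I = (2/5)MR², i.e. k = I/(MR²) = 0.4.
Since it rolls without slipping, ω = v/R and KE = ½Mv² + ½Iω² = ½(1+k)Mv² = (7/10)Mv².
Energy conservation Mgh = ½(1+k)Mv² gives v = √(2gh/(1+k)) = √(2 × 10 × 3.34 / 1.4) = 6.908 m/s.
The angular speed follows from ω = v/R = 6.908/0.076 ≈ 90.9 rad/s.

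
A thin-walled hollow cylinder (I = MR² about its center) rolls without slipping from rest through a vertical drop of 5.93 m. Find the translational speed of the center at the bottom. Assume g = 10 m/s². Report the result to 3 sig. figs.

For this body I = MR², i.e. k = I/(MR²) = 1.
Since it rolls without slipping, ω = v/R and KE = ½Mv² + ½Iω² = ½(1+k)Mv² = Mv².
Energy conservation: Mgh = Mv², so v = √(2gh/(1+k)) = √(2 × 10 × 5.93 / 2) ≈ 7.70 m/s.

v ≈ 7.70 m/s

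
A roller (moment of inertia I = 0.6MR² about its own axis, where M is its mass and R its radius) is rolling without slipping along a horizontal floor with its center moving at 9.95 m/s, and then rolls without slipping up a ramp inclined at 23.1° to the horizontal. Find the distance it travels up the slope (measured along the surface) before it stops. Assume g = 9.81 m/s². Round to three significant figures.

Here I = 0.6MR², so the shape factor k = I/(MR²) = 0.6.
Rolling without slipping gives ω = v/R, so the total kinetic energy is ½Mv² + ½Iω² = ½(1+k)Mv² = (4/5)Mv².
Setting this equal to Mgh gives the vertical rise h = (1+k)v₀²/(2g) = 1.6×9.95²/(2×9.81) = 8.074 m.
The distance along the slope is d = h/sinθ = 8.074/sin23.1° ≈ 20.6 m.

d ≈ 20.6 m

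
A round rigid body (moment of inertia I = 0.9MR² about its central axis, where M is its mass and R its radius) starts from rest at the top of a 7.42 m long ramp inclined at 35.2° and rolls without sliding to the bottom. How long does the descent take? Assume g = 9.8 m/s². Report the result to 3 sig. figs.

For this body I = 0.9MR², i.e. k = I/(MR²) = 0.9.
Newton's second law down the slope: Mg sinθ − f = Ma. The torque equation fR = Iα (with α = a/R) gives f = kMa.
Hence a = g sinθ/(1+k) = 9.8×sin35.2°/1.9 = 2.973 m/s².
With constant a from rest, t = √(2L/a) = √(2·7.42/2.973) ≈ 2.23 s.

t ≈ 2.23 s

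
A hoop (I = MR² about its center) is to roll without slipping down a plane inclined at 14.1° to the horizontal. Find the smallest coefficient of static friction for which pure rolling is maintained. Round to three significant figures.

With I = MR², the ratio k = I/(MR²) is 1.
Along the incline Mg sinθ − f = Ma, and torque about the center fR = Iα = kMR²(a/R) gives f = kMa.
These give a = g sinθ/(1+k) and the required friction f = kMg sinθ/(1+k).
The normal force is N = Mg cosθ, so μ_min = f/N = k tanθ/(1+k).
μ_min = 1 × tan14.1° / 2 ≈ 0.126.

μ_min ≈ 0.126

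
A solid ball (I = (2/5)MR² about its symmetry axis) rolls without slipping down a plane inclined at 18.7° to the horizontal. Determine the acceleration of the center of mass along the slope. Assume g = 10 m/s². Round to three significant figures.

a ≈ 2.29 m/s²

For this body I = (2/5)MR², i.e. k = I/(MR²) = 0.4.
Along the incline Mg sinθ − f = Ma, and torque about the center fR = Iα = kMR²(a/R) gives f = kMa.
Eliminating f: Mg sinθ = (1+k)Ma, so a = g sinθ/(1+k) = 10 × sin18.7° / 1.4 ≈ 2.29 m/s².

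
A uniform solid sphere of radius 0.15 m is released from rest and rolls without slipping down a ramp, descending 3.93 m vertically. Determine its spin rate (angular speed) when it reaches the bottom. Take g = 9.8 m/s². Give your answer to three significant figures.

With I = (2/5)MR², the ratio k = I/(MR²) is 0.4.
Rolling without slipping gives ω = v/R, so the total kinetic energy is ½Mv² + ½Iω² = ½(1+k)Mv² = (7/10)Mv².
Energy conservation Mgh = ½(1+k)Mv² gives v = √(2gh/(1+k)) = √(2 × 9.8 × 3.93 / 1.4) = 7.418 m/s.
The angular speed follows from ω = v/R = 7.418/0.15 ≈ 49.5 rad/s.

ω ≈ 49.5 rad/s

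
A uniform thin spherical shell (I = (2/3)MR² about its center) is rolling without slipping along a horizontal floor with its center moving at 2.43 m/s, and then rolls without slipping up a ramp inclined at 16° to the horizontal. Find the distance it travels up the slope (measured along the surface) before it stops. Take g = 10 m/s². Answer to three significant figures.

The moment of inertia is (2/3)MR², giving k ≡ I/(MR²) = 2/3.
Rolling without slipping gives ω = v/R, so the total kinetic energy is ½Mv² + ½Iω² = ½(1+k)Mv² = (5/6)Mv².
Setting this equal to Mgh gives the vertical rise h = (1+k)v₀²/(2g) = 1.667×2.43²/(2×10) = 0.4921 m.
The distance along the slope is d = h/sinθ = 0.4921/sin16° ≈ 1.79 m.

d ≈ 1.79 m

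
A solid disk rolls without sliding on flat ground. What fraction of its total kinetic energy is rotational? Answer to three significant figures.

fraction ≈ 0.333

For this body I = (1/2)MR², i.e. k = I/(MR²) = 0.5.
Since ω = v/R, the translational part is ½Mv² and the rotational part is ½I(v/R)² = ½kMv²; the total is ½(1+k)Mv².
The rotational fraction is therefore k/(1+k) = 0.5/1.5 ≈ 0.333.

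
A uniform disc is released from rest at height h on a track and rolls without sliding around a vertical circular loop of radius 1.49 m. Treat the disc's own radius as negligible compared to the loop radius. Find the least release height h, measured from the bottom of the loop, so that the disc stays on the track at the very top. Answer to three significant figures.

Here I = (1/2)MR², so the shape factor k = I/(MR²) = 0.5.
At the top, contact is just lost when gravity alone supplies the centripetal force: Mg = Mv_top²/r, i.e. v_top² = gr.
With ω = v/R, the kinetic energy at speed v is ½(1+k)Mv² = (3/4)Mv².
Energy conservation from release (height h) to the top (height 2r): Mgh = Mg(2r) + (3/4)M·gr.
Thus h_min = 2r + (1+k)r/2 = r(2 + 1.5/2) = 1.49 × 2.75 ≈ 4.10 m.

h_min ≈ 4.10 m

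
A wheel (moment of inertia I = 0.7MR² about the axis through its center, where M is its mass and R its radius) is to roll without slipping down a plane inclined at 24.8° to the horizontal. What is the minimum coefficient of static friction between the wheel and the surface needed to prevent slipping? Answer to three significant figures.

The moment of inertia is 0.7MR², giving k ≡ I/(MR²) = 0.7.
Newton's second law down the slope: Mg sinθ − f = Ma. The torque equation fR = Iα (with α = a/R) gives f = kMa.
These give a = g sinθ/(1+k) and the required friction f = kMg sinθ/(1+k).
The normal force is N = Mg cosθ, so μ_min = f/N = k tanθ/(1+k).
μ_min = 0.7 × tan24.8° / 1.7 ≈ 0.190.

μ_min ≈ 0.190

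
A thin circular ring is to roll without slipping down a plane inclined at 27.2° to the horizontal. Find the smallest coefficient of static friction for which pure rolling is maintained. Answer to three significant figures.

μ_min ≈ 0.257

With I = MR², the ratio k = I/(MR²) is 1.
Translational: Mg sinθ − f = Ma. Rotational about the CM: fR = Iα = kMRa, so f = kMa.
These give a = g sinθ/(1+k) and the required friction f = kMg sinθ/(1+k).
With N = Mg cosθ, the no-slip condition f ≤ μN gives μ_min = f/N = k tanθ/(1+k).
μ_min = 1 × tan27.2° / 2 ≈ 0.257.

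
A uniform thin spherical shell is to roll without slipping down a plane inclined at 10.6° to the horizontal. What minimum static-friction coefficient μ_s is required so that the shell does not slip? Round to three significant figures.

μ_min ≈ 0.0749

With I = (2/3)MR², the ratio k = I/(MR²) is 2/3.
Translational: Mg sinθ − f = Ma. Rotational about the CM: fR = Iα = kMRa, so f = kMa.
These give a = g sinθ/(1+k) and the required friction f = kMg sinθ/(1+k).
With N = Mg cosθ, the no-slip condition f ≤ μN gives μ_min = f/N = k tanθ/(1+k).
μ_min = (2/3) × tan10.6° / 1.667 ≈ 0.0749.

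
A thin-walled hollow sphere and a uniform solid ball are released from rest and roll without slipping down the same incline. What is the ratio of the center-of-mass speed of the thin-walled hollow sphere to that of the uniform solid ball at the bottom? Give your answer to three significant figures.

v_ratio ≈ 0.917

Each satisfies Mgh = ½(1+k)Mv² with k = I/(MR²), so v ∝ 1/√(1+k).
For the thin-walled hollow sphere k = 2/3; for the uniform solid ball k = 0.4.
v₁/v₂ = √((1+k₂)/(1+k₁)) = √(1.4/1.667) ≈ 0.917.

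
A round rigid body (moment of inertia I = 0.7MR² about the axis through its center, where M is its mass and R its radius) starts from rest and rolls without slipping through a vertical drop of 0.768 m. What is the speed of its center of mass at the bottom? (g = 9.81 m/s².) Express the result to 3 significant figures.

With I = 0.7MR², the ratio k = I/(MR²) is 0.7.
The rolling condition ω = v/R makes the rotational term ½I(v/R)² = ½kMv², so KE_total = ½(1+k)Mv² = (17/20)Mv².
Setting Mgh = (17/20)Mv² gives v = √(2gh/(1+k)) = √(2·9.81·0.768/1.7) ≈ 2.98 m/s.

v ≈ 2.98 m/s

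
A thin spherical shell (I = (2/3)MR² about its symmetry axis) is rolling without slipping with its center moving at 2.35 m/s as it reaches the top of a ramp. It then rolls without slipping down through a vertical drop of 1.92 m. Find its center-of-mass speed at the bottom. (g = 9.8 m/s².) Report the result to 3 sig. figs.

v ≈ 5.30 m/s

The moment of inertia is (2/3)MR², giving k ≡ I/(MR²) = 2/3.
Pure rolling means v = ωR; then KE = ½Mv² + ½I(v/R)² = ½(1+k)Mv² = (5/6)Mv².
Energy conservation: (5/6)Mv₀² + Mgh = (5/6)Mv², so v² = v₀² + 2gh/(1+k).
v = √(2.35² + 2×9.8×1.92/1.667) = √28.1 ≈ 5.30 m/s.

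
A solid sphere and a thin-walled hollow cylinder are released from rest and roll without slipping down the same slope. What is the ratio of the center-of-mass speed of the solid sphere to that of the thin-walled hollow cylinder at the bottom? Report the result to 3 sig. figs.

Each satisfies Mgh = ½(1+k)Mv² with k = I/(MR²), so v ∝ 1/√(1+k).
For the solid sphere k = 0.4; for the thin-walled hollow cylinder k = 1.
v₁/v₂ = √((1+k₂)/(1+k₁)) = √(2/1.4) ≈ 1.20.

v_ratio ≈ 1.20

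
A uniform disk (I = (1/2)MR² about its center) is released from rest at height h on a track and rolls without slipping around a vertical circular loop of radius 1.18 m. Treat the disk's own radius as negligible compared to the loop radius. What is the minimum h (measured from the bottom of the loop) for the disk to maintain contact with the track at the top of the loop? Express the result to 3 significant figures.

h_min ≈ 3.25 m

The moment of inertia is (1/2)MR², giving k ≡ I/(MR²) = 0.5.
At the top, contact is just lost when gravity alone supplies the centripetal force: Mg = Mv_top²/r, i.e. v_top² = gr.
With ω = v/R, the kinetic energy at speed v is ½(1+k)Mv² = (3/4)Mv².
Energy conservation from release (height h) to the top (height 2r): Mgh = Mg(2r) + (3/4)M·gr.
Thus h_min = 2r + (1+k)r/2 = r(2 + 1.5/2) = 1.18 × 2.75 ≈ 3.25 m.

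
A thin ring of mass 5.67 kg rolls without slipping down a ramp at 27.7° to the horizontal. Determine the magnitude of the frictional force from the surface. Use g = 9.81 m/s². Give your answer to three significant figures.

f ≈ 12.9 N

Here I = MR², so the shape factor k = I/(MR²) = 1.
Newton's second law down the slope: Mg sinθ − f = Ma. The torque equation fR = Iα (with α = a/R) gives f = kMa.
Combining, a = g sinθ/(1+k) and f = kMa = kMg sinθ/(1+k).
f = 1 × 5.67 × 9.81 × sin27.7° / 2 ≈ 12.9 N.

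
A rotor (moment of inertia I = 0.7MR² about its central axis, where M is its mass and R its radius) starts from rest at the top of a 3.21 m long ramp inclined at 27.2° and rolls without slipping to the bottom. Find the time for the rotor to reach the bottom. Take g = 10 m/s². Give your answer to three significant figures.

For this body I = 0.7MR², i.e. k = I/(MR²) = 0.7.
Newton's second law down the slope: Mg sinθ − f = Ma. The torque equation fR = Iα (with α = a/R) gives f = kMa.
Hence a = g sinθ/(1+k) = 10×sin27.2°/1.7 = 2.689 m/s².
Starting from rest, L = ½at², so t = √(2L/a) = √(2×3.21/2.689) ≈ 1.55 s.

t ≈ 1.55 s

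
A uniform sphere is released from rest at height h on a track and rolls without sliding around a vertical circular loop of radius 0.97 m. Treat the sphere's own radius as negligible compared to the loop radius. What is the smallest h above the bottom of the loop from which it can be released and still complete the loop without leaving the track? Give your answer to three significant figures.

Here I = (2/5)MR², so the shape factor k = I/(MR²) = 0.4.
At the top of the loop, the minimum-contact condition is Mg = Mv_top²/r, so v_top² = gr.
With ω = v/R, the kinetic energy at speed v is ½(1+k)Mv² = (7/10)Mv².
Energy conservation from release (height h) to the top (height 2r): Mgh = Mg(2r) + (7/10)M·gr.
Thus h_min = 2r + (1+k)r/2 = r(2 + 1.4/2) = 0.97 × 2.7 ≈ 2.62 m.

h_min ≈ 2.62 m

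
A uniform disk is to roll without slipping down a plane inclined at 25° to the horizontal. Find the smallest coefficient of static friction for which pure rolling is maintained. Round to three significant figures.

For this body I = (1/2)MR², i.e. k = I/(MR²) = 0.5.
Along the incline Mg sinθ − f = Ma, and torque about the center fR = Iα = kMR²(a/R) gives f = kMa.
These give a = g sinθ/(1+k) and the required friction f = kMg sinθ/(1+k).
The normal force is N = Mg cosθ, so μ_min = f/N = k tanθ/(1+k).
μ_min = 0.5 × tan25° / 1.5 ≈ 0.155.

μ_min ≈ 0.155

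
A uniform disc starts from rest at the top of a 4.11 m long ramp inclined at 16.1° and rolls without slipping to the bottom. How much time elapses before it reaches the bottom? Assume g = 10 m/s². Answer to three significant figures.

For this body I = (1/2)MR², i.e. k = I/(MR²) = 0.5.
Newton's second law down the slope: Mg sinθ − f = Ma. The torque equation fR = Iα (with α = a/R) gives f = kMa.
Hence a = g sinθ/(1+k) = 10×sin16.1°/1.5 = 1.849 m/s².
Starting from rest, L = ½at², so t = √(2L/a) = √(2×4.11/1.849) ≈ 2.11 s.

t ≈ 2.11 s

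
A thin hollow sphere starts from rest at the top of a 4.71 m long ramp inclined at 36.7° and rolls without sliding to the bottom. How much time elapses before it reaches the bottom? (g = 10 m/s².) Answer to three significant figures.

For this body I = (2/3)MR², i.e. k = I/(MR²) = 2/3.
Along the incline Mg sinθ − f = Ma, and torque about the center fR = Iα = kMR²(a/R) gives f = kMa.
Hence a = g sinθ/(1+k) = 10×sin36.7°/1.667 = 3.586 m/s².
Starting from rest, L = ½at², so t = √(2L/a) = √(2×4.71/3.586) ≈ 1.62 s.

t ≈ 1.62 s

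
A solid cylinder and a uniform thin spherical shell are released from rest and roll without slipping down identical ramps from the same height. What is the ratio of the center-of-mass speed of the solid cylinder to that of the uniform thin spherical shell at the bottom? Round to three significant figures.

Each satisfies Mgh = ½(1+k)Mv² with k = I/(MR²), so v ∝ 1/√(1+k).
For the solid cylinder k = 0.5; for the uniform thin spherical shell k = 2/3.
v₁/v₂ = √((1+k₂)/(1+k₁)) = √(1.667/1.5) ≈ 1.05.

v_ratio ≈ 1.05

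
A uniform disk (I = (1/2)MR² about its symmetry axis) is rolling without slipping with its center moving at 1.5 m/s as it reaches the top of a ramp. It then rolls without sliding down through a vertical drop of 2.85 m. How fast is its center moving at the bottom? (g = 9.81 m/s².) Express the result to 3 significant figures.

For this body I = (1/2)MR², i.e. k = I/(MR²) = 0.5.
Rolling without slipping gives ω = v/R, so the total kinetic energy is ½Mv² + ½Iω² = ½(1+k)Mv² = (3/4)Mv².
Energy conservation: (3/4)Mv₀² + Mgh = (3/4)Mv², so v² = v₀² + 2gh/(1+k).
v = √(1.5² + 2×9.81×2.85/1.5) = √39.53 ≈ 6.29 m/s.

v ≈ 6.29 m/s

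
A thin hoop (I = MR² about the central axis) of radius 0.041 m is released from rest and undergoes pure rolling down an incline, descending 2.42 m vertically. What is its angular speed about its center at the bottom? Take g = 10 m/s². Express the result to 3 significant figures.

Here I = MR², so the shape factor k = I/(MR²) = 1.
Since it rolls without slipping, ω = v/R and KE = ½Mv² + ½Iω² = ½(1+k)Mv² = Mv².
Energy conservation Mgh = ½(1+k)Mv² gives v = √(2gh/(1+k)) = √(2 × 10 × 2.42 / 2) = 4.919 m/s.
Then ω = v/R = 4.919 / 0.041 ≈ 120 rad/s.

ω ≈ 120 rad/s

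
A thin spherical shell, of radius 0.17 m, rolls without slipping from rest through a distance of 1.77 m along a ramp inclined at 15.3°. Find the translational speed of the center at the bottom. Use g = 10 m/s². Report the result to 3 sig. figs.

The moment of inertia is (2/3)MR², giving k ≡ I/(MR²) = 2/3.
Pure rolling means v = ωR; then KE = ½Mv² + ½I(v/R)² = ½(1+k)Mv² = (5/6)Mv².
The vertical drop is h = L sinθ = 1.77 × sin15.3° = 0.4671 m.
Setting Mgh = (5/6)Mv² gives v = √(2gh/(1+k)) = √(2·10·0.4671/1.667) ≈ 2.37 m/s.

v ≈ 2.37 m/s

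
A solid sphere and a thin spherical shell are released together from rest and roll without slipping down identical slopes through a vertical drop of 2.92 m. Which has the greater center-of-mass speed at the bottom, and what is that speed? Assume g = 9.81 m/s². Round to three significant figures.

For rolling without slipping, Mgh = ½(1+k)Mv² where k = I/(MR²), so v = √(2gh/(1+k)).
Solid sphere: k = 0.4, giving v = √(2×9.81×2.92/1.4) = 6.397 m/s.
Thin spherical shell: k = 2/3, giving v = √(2×9.81×2.92/1.667) = 5.863 m/s.
The smaller k wins: the solid sphere, at ≈ 6.40 m/s.

the solid sphere, at v ≈ 6.40 m/s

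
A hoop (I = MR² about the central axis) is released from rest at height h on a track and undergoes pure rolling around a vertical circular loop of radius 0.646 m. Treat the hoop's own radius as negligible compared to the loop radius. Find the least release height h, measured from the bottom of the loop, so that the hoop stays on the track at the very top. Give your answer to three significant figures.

h_min ≈ 1.94 m

The moment of inertia is MR², giving k ≡ I/(MR²) = 1.
At the top of the loop, the minimum-contact condition is Mg = Mv_top²/r, so v_top² = gr.
With ω = v/R, the kinetic energy at speed v is ½(1+k)Mv² = Mv².
Energy conservation from release (height h) to the top (height 2r): Mgh = Mg(2r) + M·gr.
Thus h_min = 2r + (1+k)r/2 = r(2 + 2/2) = 0.646 × 3 ≈ 1.94 m.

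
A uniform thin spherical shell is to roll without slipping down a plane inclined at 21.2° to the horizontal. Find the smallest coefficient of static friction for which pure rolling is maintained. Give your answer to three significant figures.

μ_min ≈ 0.155

Here I = (2/3)MR², so the shape factor k = I/(MR²) = 2/3.
Along the incline Mg sinθ − f = Ma, and torque about the center fR = Iα = kMR²(a/R) gives f = kMa.
These give a = g sinθ/(1+k) and the required friction f = kMg sinθ/(1+k).
The normal force is N = Mg cosθ, so μ_min = f/N = k tanθ/(1+k).
μ_min = (2/3) × tan21.2° / 1.667 ≈ 0.155.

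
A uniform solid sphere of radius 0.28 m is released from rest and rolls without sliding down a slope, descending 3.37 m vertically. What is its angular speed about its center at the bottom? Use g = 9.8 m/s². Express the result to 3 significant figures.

ω ≈ 24.5 rad/s

With I = (2/5)MR², the ratio k = I/(MR²) is 0.4.
Pure rolling means v = ωR; then KE = ½Mv² + ½I(v/R)² = ½(1+k)Mv² = (7/10)Mv².
Energy conservation Mgh = ½(1+k)Mv² gives v = √(2gh/(1+k)) = √(2 × 9.8 × 3.37 / 1.4) = 6.869 m/s.
Then ω = v/R = 6.869 / 0.28 ≈ 24.5 rad/s.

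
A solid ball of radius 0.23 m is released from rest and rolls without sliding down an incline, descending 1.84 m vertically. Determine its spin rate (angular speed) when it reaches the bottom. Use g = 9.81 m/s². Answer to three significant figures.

ω ≈ 22.1 rad/s

The moment of inertia is (2/5)MR², giving k ≡ I/(MR²) = 0.4.
The rolling condition ω = v/R makes the rotational term ½I(v/R)² = ½kMv², so KE_total = ½(1+k)Mv² = (7/10)Mv².
Energy conservation Mgh = ½(1+k)Mv² gives v = √(2gh/(1+k)) = √(2 × 9.81 × 1.84 / 1.4) = 5.078 m/s.
The angular speed follows from ω = v/R = 5.078/0.23 ≈ 22.1 rad/s.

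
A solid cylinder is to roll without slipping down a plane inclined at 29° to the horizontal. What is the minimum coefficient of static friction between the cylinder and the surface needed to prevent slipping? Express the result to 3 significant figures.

μ_min ≈ 0.185

For this body I = (1/2)MR², i.e. k = I/(MR²) = 0.5.
Along the incline Mg sinθ − f = Ma, and torque about the center fR = Iα = kMR²(a/R) gives f = kMa.
These give a = g sinθ/(1+k) and the required friction f = kMg sinθ/(1+k).
The normal force is N = Mg cosθ, so μ_min = f/N = k tanθ/(1+k).
μ_min = 0.5 × tan29° / 1.5 ≈ 0.185.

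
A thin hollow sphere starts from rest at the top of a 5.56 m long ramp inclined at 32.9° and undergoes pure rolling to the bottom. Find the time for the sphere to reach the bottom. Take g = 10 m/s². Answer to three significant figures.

The moment of inertia is (2/3)MR², giving k ≡ I/(MR²) = 2/3.
Translational: Mg sinθ − f = Ma. Rotational about the CM: fR = Iα = kMRa, so f = kMa.
Hence a = g sinθ/(1+k) = 10×sin32.9°/1.667 = 3.259 m/s².
Starting from rest, L = ½at², so t = √(2L/a) = √(2×5.56/3.259) ≈ 1.85 s.

t ≈ 1.85 s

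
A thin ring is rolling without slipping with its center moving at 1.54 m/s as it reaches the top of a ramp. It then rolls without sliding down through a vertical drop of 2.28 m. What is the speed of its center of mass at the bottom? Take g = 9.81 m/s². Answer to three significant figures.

v ≈ 4.97 m/s

With I = MR², the ratio k = I/(MR²) is 1.
Since it rolls without slipping, ω = v/R and KE = ½Mv² + ½Iω² = ½(1+k)Mv² = Mv².
Conserving energy between top and bottom: Mv² = Mv₀² + Mgh, hence v² = v₀² + 2gh/(1+k).
v = √(1.54² + 2×9.81×2.28/2) = √24.74 ≈ 4.97 m/s.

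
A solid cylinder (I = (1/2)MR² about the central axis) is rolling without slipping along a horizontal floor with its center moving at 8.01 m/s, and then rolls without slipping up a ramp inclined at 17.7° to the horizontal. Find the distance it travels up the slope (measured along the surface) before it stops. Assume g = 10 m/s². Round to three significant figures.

The moment of inertia is (1/2)MR², giving k ≡ I/(MR²) = 0.5.
The rolling condition ω = v/R makes the rotational term ½I(v/R)² = ½kMv², so KE_total = ½(1+k)Mv² = (3/4)Mv².
Setting this equal to Mgh gives the vertical rise h = (1+k)v₀²/(2g) = 1.5×8.01²/(2×10) = 4.812 m.
Along the incline, d = h/sinθ = 4.812/sin17.7° ≈ 15.8 m.

d ≈ 15.8 m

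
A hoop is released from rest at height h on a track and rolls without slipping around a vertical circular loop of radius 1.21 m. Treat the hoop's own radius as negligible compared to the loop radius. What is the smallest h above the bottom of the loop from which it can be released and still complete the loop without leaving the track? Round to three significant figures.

Here I = MR², so the shape factor k = I/(MR²) = 1.
At the top, contact is just lost when gravity alone supplies the centripetal force: Mg = Mv_top²/r, i.e. v_top² = gr.
With ω = v/R, the kinetic energy at speed v is ½(1+k)Mv² = Mv².
Energy conservation from release (height h) to the top (height 2r): Mgh = Mg(2r) + M·gr.
Thus h_min = 2r + (1+k)r/2 = r(2 + 2/2) = 1.21 × 3 ≈ 3.63 m.

h_min ≈ 3.63 m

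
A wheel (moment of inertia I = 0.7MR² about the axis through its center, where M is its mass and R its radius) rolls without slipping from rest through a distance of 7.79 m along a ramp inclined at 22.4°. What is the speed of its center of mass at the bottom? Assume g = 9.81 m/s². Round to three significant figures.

With I = 0.7MR², the ratio k = I/(MR²) is 0.7.
Pure rolling means v = ωR; then KE = ½Mv² + ½I(v/R)² = ½(1+k)Mv² = (17/20)Mv².
The vertical drop is h = L sinθ = 7.79 × sin22.4° = 2.969 m.
Setting Mgh = (17/20)Mv² gives v = √(2gh/(1+k)) = √(2·9.81·2.969/1.7) ≈ 5.85 m/s.

v ≈ 5.85 m/s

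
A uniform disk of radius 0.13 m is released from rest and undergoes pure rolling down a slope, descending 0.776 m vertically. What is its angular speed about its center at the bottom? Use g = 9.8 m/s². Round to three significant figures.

With I = (1/2)MR², the ratio k = I/(MR²) is 0.5.
Pure rolling means v = ωR; then KE = ½Mv² + ½I(v/R)² = ½(1+k)Mv² = (3/4)Mv².
Energy conservation Mgh = ½(1+k)Mv² gives v = √(2gh/(1+k)) = √(2 × 9.8 × 0.776 / 1.5) = 3.184 m/s.
Then ω = v/R = 3.184 / 0.13 ≈ 24.5 rad/s.

ω ≈ 24.5 rad/s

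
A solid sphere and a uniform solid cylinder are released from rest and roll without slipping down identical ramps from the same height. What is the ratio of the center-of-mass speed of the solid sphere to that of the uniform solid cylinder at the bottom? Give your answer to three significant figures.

Each satisfies Mgh = ½(1+k)Mv² with k = I/(MR²), so v ∝ 1/√(1+k).
For the solid sphere k = 0.4; for the uniform solid cylinder k = 0.5.
v₁/v₂ = √((1+k₂)/(1+k₁)) = √(1.5/1.4) ≈ 1.04.

v_ratio ≈ 1.04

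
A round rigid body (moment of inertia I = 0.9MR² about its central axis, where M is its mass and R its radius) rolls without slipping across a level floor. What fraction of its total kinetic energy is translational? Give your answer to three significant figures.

The moment of inertia is 0.9MR², giving k ≡ I/(MR²) = 0.9.
With ω = v/R, KE_trans = ½Mv² and KE_rot = ½Iω² = ½kMv², so KE_total = ½(1+k)Mv².
The translational fraction is therefore 1/(1+k) = 1/1.9 ≈ 0.526.

fraction ≈ 0.526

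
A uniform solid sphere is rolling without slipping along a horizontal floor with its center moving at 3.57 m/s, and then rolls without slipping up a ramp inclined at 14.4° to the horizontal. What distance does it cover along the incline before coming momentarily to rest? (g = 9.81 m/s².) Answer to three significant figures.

With I = (2/5)MR², the ratio k = I/(MR²) is 0.4.
Rolling without slipping gives ω = v/R, so the total kinetic energy is ½Mv² + ½Iω² = ½(1+k)Mv² = (7/10)Mv².
Setting this equal to Mgh gives the vertical rise h = (1+k)v₀²/(2g) = 1.4×3.57²/(2×9.81) = 0.9094 m.
Along the incline, d = h/sinθ = 0.9094/sin14.4° ≈ 3.66 m.

d ≈ 3.66 m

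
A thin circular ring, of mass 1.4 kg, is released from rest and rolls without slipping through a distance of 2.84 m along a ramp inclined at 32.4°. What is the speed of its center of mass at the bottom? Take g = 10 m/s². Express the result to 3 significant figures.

With I = MR², the ratio k = I/(MR²) is 1.
Since it rolls without slipping, ω = v/R and KE = ½Mv² + ½Iω² = ½(1+k)Mv² = Mv².
The vertical drop is h = L sinθ = 2.84 × sin32.4° = 1.522 m.
Setting Mgh = Mv² gives v = √(2gh/(1+k)) = √(2·10·1.522/2) ≈ 3.90 m/s.

v ≈ 3.90 m/s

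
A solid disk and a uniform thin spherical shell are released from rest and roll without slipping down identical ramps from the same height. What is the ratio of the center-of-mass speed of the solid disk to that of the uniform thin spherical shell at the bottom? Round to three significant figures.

Each satisfies Mgh = ½(1+k)Mv² with k = I/(MR²), so v ∝ 1/√(1+k).
For the solid disk k = 0.5; for the uniform thin spherical shell k = 2/3.
v₁/v₂ = √((1+k₂)/(1+k₁)) = √(1.667/1.5) ≈ 1.05.

v_ratio ≈ 1.05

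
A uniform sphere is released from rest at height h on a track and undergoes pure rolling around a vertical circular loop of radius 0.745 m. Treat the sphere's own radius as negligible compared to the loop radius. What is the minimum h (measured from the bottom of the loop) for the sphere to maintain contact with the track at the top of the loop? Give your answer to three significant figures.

h_min ≈ 2.01 m

For this body I = (2/5)MR², i.e. k = I/(MR²) = 0.4.
At the top, contact is just lost when gravity alone supplies the centripetal force: Mg = Mv_top²/r, i.e. v_top² = gr.
With ω = v/R, the kinetic energy at speed v is ½(1+k)Mv² = (7/10)Mv².
Energy conservation from release (height h) to the top (height 2r): Mgh = Mg(2r) + (7/10)M·gr.
Thus h_min = 2r + (1+k)r/2 = r(2 + 1.4/2) = 0.745 × 2.7 ≈ 2.01 m.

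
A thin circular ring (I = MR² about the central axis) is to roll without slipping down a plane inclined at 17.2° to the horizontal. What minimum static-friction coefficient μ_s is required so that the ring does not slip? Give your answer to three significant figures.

Here I = MR², so the shape factor k = I/(MR²) = 1.
Along the incline Mg sinθ − f = Ma, and torque about the center fR = Iα = kMR²(a/R) gives f = kMa.
These give a = g sinθ/(1+k) and the required friction f = kMg sinθ/(1+k).
With N = Mg cosθ, the no-slip condition f ≤ μN gives μ_min = f/N = k tanθ/(1+k).
μ_min = 1 × tan17.2° / 2 ≈ 0.155.

μ_min ≈ 0.155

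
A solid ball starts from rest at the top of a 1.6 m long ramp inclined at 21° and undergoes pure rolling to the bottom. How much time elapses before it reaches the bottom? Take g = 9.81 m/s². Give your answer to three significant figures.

Here I = (2/5)MR², so the shape factor k = I/(MR²) = 0.4.
Translational: Mg sinθ − f = Ma. Rotational about the CM: fR = Iα = kMRa, so f = kMa.
Hence a = g sinθ/(1+k) = 9.81×sin21°/1.4 = 2.511 m/s².
With constant a from rest, t = √(2L/a) = √(2·1.6/2.511) ≈ 1.13 s.

t ≈ 1.13 s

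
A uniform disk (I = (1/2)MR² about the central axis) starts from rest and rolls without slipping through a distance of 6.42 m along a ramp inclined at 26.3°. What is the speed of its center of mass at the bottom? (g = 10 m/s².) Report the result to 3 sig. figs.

For this body I = (1/2)MR², i.e. k = I/(MR²) = 0.5.
Since it rolls without slipping, ω = v/R and KE = ½Mv² + ½Iω² = ½(1+k)Mv² = (3/4)Mv².
The vertical drop is h = L sinθ = 6.42 × sin26.3° = 2.845 m.
Energy conservation: Mgh = (3/4)Mv², so v = √(2gh/(1+k)) = √(2 × 10 × 2.845 / 1.5) ≈ 6.16 m/s.

v ≈ 6.16 m/s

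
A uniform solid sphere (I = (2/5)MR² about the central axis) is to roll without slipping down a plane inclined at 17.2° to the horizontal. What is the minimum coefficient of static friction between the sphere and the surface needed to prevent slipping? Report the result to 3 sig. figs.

μ_min ≈ 0.0884

With I = (2/5)MR², the ratio k = I/(MR²) is 0.4.
Newton's second law down the slope: Mg sinθ − f = Ma. The torque equation fR = Iα (with α = a/R) gives f = kMa.
These give a = g sinθ/(1+k) and the required friction f = kMg sinθ/(1+k).
The normal force is N = Mg cosθ, so μ_min = f/N = k tanθ/(1+k).
μ_min = 0.4 × tan17.2° / 1.4 ≈ 0.0884.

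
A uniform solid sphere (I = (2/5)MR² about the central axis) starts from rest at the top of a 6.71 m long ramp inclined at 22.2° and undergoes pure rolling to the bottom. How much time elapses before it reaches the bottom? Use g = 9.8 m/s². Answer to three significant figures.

t ≈ 2.25 s

With I = (2/5)MR², the ratio k = I/(MR²) is 0.4.
Along the incline Mg sinθ − f = Ma, and torque about the center fR = Iα = kMR²(a/R) gives f = kMa.
Hence a = g sinθ/(1+k) = 9.8×sin22.2°/1.4 = 2.645 m/s².
With constant a from rest, t = √(2L/a) = √(2·6.71/2.645) ≈ 2.25 s.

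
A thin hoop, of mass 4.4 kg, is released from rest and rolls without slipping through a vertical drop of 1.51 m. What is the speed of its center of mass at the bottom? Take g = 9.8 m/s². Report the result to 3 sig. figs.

With I = MR², the ratio k = I/(MR²) is 1.
Rolling without slipping gives ω = v/R, so the total kinetic energy is ½Mv² + ½Iω² = ½(1+k)Mv² = Mv².
Energy conservation: Mgh = Mv², so v = √(2gh/(1+k)) = √(2 × 9.8 × 1.51 / 2) ≈ 3.85 m/s.

v ≈ 3.85 m/s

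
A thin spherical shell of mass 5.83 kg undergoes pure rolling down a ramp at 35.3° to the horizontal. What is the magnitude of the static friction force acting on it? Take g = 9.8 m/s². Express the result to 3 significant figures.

f ≈ 13.2 N

Here I = (2/3)MR², so the shape factor k = I/(MR²) = 2/3.
Translational: Mg sinθ − f = Ma. Rotational about the CM: fR = Iα = kMRa, so f = kMa.
Combining, a = g sinθ/(1+k) and f = kMa = kMg sinθ/(1+k).
f = (2/3) × 5.83 × 9.8 × sin35.3° / 1.667 ≈ 13.2 N.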